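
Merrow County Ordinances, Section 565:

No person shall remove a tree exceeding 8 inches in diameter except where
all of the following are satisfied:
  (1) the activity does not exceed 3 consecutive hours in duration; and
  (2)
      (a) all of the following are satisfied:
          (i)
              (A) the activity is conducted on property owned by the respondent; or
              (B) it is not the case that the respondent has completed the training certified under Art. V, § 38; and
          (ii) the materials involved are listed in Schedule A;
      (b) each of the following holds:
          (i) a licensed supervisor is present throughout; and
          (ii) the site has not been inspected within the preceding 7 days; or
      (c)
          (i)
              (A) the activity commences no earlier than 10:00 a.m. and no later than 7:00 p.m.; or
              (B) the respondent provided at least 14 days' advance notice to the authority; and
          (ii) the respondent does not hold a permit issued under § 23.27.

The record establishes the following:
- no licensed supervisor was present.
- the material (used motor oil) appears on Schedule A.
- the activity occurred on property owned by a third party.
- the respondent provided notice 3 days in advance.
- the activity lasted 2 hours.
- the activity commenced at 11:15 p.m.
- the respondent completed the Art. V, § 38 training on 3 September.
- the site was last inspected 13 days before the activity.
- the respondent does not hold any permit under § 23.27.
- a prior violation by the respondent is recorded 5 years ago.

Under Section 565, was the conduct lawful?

No — unlawful.

(1) ≤ 3 hrs duration — holds.
(A) own property — not satisfied.
(B) not (training certified) — not satisfied.
(i): F OR F → false.
(ii) Schedule A material — holds.
So (a) is not satisfied (F AND T).
(i) supervisor present — not met.
(ii) not (site inspected) — met.
(b): F AND T → false.
(A) start within hours — not met.
(B) ≥14 days' notice — not met.
(i) = F OR F = false.
(ii) not (holds permit) — satisfied.
So (c) is not satisfied (F AND T).
(2): F OR F OR F → false.
Overall: T AND F → false.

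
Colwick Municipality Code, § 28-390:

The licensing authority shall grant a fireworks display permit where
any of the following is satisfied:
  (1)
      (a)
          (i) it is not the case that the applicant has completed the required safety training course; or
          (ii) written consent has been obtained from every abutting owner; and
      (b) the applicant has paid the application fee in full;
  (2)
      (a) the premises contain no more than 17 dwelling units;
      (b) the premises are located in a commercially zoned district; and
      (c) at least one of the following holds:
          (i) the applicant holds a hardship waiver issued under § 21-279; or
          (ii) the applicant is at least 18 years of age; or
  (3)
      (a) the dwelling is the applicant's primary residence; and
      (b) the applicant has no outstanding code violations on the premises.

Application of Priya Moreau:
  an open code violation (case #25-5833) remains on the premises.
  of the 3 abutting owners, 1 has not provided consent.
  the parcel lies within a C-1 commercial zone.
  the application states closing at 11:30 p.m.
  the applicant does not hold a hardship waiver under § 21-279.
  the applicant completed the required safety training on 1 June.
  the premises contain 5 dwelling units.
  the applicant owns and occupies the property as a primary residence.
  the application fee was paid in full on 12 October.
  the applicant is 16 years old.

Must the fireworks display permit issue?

(i) not (safety training) — not met.
(ii) all abutters consent — not satisfied.
(a) = F OR F = false.
(b) fee paid — satisfied.
(1): F AND T → false.
(a) ≤ 17 units — holds.
(b) commercially zoned — satisfied.
(i) hardship waiver — fails.
(ii) age ≥ 18 — not satisfied.
(c) = F OR F = false.
(2): T AND T AND F → false.
(a) primary residence — satisfied.
(b) no code violations — not met.
So (3) is not satisfied (T AND F).
Overall: F OR F OR F → false.

No — denied.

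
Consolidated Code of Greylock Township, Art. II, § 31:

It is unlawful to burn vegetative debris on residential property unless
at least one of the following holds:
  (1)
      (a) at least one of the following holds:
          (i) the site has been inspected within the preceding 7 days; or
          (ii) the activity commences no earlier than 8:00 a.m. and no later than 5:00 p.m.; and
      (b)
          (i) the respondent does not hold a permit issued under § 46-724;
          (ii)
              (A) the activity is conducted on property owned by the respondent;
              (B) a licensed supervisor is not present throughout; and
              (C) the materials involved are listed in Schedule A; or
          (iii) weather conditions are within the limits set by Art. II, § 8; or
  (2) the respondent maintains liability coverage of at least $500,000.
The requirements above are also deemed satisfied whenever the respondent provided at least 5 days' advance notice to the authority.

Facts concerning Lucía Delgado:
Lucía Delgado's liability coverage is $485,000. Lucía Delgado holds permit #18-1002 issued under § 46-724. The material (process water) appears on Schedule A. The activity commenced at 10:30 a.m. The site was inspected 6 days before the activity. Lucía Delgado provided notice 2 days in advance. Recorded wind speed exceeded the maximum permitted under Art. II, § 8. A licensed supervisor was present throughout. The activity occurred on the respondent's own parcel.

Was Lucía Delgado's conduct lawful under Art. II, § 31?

No — unlawful.

(i) site inspected — holds.
(ii) start within hours — holds.
(a): T OR T → true.
(i) not (holds permit) — not satisfied.
(A) own property — met.
(B) not (supervisor present) — not met.
(C) Schedule A material — satisfied.
So (ii) is not satisfied (T AND F AND T).
(iii) weather ok — not satisfied.
(b) = F OR F OR F = false.
(1) = T AND F = false.
(2) coverage ≥ $500,000 — not satisfied.
So Overall is not satisfied (F OR F).
Exception (≥5 days' notice) — not satisfied.
Result: main false OR exception false → false.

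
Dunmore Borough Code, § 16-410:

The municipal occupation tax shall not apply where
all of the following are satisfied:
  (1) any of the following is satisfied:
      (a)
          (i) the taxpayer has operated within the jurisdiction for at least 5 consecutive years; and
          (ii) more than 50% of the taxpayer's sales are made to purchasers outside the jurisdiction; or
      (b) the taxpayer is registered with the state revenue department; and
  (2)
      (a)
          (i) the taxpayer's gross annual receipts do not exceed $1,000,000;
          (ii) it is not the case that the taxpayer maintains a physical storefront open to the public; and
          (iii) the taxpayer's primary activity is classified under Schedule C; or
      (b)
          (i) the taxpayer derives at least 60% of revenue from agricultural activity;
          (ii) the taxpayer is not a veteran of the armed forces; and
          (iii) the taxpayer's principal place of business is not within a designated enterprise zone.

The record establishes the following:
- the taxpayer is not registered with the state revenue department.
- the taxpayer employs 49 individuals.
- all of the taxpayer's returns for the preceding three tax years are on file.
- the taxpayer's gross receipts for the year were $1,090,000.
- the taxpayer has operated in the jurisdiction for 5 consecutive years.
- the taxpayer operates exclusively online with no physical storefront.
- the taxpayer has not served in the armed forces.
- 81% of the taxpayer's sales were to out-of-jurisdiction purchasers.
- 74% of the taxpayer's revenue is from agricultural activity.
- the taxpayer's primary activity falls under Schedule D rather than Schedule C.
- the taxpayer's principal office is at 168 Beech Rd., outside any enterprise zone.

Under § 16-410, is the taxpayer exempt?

Yes — exempt.

(i) ≥ 5 yrs in jurisdiction — met.
(ii) >50% out-of-jur. sales — met.
(a): T AND T → true.
(b) state-registered — not met.
(1) = T OR F = true.
(i) receipts ≤ $1,000,000 — not met.
(ii) not (has storefront) — holds.
(iii) Schedule C activity — not satisfied.
(a) = F AND T AND F = false.
(i) ≥60% agricultural — holds.
(ii) not (veteran) — satisfied.
(iii) not (in enterprise zone) — satisfied.
So (b) is satisfied (T AND T AND T).
(2) = F OR T = true.
Overall = T AND T = true.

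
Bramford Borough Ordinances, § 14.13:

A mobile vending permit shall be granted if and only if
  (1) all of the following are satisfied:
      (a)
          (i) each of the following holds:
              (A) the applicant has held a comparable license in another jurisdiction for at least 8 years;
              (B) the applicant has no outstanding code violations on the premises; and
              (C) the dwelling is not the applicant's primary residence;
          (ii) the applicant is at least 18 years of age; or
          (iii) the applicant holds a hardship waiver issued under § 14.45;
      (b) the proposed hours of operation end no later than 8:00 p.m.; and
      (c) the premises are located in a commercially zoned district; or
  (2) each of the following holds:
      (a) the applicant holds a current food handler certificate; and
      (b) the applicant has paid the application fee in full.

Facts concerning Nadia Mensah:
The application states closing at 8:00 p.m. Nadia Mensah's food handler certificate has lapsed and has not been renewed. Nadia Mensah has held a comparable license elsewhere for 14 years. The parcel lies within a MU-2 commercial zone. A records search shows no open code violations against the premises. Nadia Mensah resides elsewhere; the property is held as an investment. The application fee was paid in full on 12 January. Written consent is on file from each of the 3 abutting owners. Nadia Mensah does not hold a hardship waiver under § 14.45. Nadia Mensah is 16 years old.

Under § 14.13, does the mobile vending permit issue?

Yes — granted.

(A) prior license ≥ 8 yr — satisfied.
(B) no code violations — holds.
(C) not (primary residence) — met.
So (i) is satisfied (T AND T AND T).
(ii) age ≥ 18 — not satisfied.
(iii) hardship waiver — fails.
So (a) is satisfied (T OR F OR F).
(b) closes by 8 p.m. — holds.
(c) commercially zoned — met.
(1): T AND T AND T → true.
(a) food handler cert. — not met.
(b) fee paid — met.
(2): F AND T → false.
Overall: T OR F → true.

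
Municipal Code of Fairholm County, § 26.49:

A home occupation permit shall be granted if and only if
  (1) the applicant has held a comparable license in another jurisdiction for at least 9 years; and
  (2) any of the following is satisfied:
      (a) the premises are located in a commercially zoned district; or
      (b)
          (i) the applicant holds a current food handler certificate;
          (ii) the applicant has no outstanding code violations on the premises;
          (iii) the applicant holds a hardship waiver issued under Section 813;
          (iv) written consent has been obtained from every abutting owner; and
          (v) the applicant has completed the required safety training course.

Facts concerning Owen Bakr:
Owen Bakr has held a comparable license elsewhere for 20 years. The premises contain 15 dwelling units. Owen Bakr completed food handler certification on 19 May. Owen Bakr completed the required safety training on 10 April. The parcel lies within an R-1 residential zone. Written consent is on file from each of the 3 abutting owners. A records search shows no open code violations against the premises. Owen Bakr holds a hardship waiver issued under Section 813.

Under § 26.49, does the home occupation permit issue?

Yes — granted.

(1) prior license ≥ 9 yr — satisfied.
(a) commercially zoned — not met.
(i) food handler cert. — satisfied.
(ii) no code violations — met.
(iii) hardship waiver — holds.
(iv) all abutters consent — holds.
(v) safety training — holds.
(b) = T AND T AND T AND T AND T = true.
So (2) is satisfied (F OR T).
So Overall is satisfied (T AND T).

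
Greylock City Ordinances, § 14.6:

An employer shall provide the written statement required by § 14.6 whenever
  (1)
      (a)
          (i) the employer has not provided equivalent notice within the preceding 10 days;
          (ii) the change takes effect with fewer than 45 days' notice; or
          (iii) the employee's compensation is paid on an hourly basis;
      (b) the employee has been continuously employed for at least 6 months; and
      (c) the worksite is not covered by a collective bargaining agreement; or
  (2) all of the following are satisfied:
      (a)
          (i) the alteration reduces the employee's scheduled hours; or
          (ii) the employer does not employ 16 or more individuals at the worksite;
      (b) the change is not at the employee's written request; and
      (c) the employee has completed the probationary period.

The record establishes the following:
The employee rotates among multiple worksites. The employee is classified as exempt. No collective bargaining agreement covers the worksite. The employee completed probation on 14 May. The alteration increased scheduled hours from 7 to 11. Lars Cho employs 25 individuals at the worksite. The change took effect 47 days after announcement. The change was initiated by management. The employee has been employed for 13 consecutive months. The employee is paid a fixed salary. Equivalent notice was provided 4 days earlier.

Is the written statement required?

No — not required.

(i) no recent notice — fails.
(ii) < 45 days' notice — not met.
(iii) hourly-paid — not met.
So (a) is not satisfied (F OR F OR F).
(b) tenure ≥ 6 mo. — satisfied.
(c) no CBA — met.
So (1) is not satisfied (F AND T AND T).
(i) hours reduced — fails.
(ii) not (≥ 16 at site) — not satisfied.
(a): F OR F → false.
(b) not employee-requested — holds.
(c) past probation — holds.
So (2) is not satisfied (F AND T AND T).
Overall: F OR F → false.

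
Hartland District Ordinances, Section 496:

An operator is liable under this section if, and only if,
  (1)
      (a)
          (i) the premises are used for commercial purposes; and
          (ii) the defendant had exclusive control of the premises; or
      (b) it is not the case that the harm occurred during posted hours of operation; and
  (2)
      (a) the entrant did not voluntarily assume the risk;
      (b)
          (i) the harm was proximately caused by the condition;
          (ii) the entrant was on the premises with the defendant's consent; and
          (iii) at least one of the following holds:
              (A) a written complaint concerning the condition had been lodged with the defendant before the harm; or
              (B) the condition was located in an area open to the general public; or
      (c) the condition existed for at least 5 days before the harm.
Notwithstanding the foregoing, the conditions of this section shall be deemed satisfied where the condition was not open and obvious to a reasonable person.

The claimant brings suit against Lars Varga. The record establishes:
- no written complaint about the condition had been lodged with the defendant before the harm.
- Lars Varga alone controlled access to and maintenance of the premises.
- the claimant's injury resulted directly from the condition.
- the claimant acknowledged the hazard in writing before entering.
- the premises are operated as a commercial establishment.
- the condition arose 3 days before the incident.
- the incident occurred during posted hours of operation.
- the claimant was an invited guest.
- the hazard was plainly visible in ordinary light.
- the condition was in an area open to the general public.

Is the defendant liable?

Yes — liable.

(i) commercial use — holds.
(ii) exclusive control — holds.
(a): T AND T → true.
(b) not (during posted hours) — not met.
So (1) is satisfied (T OR F).
(a) no assumed risk — not satisfied.
(i) proximate cause — satisfied.
(ii) consent to enter — holds.
(A) complaint lodged — not satisfied.
(B) public area — holds.
(iii): F OR T → true.
So (b) is satisfied (T AND T AND T).
(c) condition ≥5 days old — not met.
So (2) is satisfied (F OR T OR F).
Overall = T AND T = true.
Exception (not open/obvious) — not satisfied.
Result: main true OR exception false → true.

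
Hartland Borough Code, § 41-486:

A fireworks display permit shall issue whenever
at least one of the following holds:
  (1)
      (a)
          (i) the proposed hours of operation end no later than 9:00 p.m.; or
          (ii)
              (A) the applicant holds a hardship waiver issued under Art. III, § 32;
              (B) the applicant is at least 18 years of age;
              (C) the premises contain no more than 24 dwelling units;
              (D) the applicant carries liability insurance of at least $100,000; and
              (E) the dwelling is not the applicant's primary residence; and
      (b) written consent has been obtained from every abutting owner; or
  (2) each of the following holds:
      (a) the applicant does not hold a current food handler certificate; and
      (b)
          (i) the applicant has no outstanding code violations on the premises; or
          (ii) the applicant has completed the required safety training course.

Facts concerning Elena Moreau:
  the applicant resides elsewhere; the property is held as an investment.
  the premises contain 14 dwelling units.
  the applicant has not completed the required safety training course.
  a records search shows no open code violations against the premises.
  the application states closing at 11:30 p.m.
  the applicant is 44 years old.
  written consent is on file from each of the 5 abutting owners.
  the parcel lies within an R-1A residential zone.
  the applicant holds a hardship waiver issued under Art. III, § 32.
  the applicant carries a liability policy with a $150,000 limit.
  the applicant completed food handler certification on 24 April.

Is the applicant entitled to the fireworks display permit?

(i) closes by 9 p.m. — fails.
(A) hardship waiver — satisfied.
(B) age ≥ 18 — met.
(C) ≤ 24 units — satisfied.
(D) insurance ≥ $100,000 — satisfied.
(E) not (primary residence) — satisfied.
(ii): T AND T AND T AND T AND T → true.
(a) = F OR T = true.
(b) all abutters consent — met.
So (1) is satisfied (T AND T).
(a) not (food handler cert.) — not satisfied.
(i) no code violations — holds.
(ii) safety training — fails.
(b): T OR F → true.
(2): F AND T → false.
So Overall is satisfied (T OR F).

Yes — granted.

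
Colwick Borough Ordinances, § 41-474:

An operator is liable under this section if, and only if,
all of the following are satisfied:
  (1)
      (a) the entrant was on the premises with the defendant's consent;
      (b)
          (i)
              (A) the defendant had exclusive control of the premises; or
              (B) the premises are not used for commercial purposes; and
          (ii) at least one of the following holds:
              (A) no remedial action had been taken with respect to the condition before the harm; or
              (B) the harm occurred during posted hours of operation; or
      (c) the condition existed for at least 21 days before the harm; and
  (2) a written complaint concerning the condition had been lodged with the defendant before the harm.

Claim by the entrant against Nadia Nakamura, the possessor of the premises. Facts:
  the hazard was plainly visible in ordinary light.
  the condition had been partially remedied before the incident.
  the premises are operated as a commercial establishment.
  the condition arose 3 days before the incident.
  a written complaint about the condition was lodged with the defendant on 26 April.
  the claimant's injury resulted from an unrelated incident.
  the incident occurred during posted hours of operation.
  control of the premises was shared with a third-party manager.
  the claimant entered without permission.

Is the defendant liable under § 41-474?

(a) consent to enter — not satisfied.
(A) exclusive control — not satisfied.
(B) not (commercial use) — fails.
(i) = F OR F = false.
(A) no remedial action — not satisfied.
(B) during posted hours — met.
So (ii) is satisfied (F OR T).
So (b) is not satisfied (F AND T).
(c) condition ≥21 days old — not met.
So (1) is not satisfied (F OR F OR F).
(2) complaint lodged — holds.
Overall = F AND T = false.

No — not liable.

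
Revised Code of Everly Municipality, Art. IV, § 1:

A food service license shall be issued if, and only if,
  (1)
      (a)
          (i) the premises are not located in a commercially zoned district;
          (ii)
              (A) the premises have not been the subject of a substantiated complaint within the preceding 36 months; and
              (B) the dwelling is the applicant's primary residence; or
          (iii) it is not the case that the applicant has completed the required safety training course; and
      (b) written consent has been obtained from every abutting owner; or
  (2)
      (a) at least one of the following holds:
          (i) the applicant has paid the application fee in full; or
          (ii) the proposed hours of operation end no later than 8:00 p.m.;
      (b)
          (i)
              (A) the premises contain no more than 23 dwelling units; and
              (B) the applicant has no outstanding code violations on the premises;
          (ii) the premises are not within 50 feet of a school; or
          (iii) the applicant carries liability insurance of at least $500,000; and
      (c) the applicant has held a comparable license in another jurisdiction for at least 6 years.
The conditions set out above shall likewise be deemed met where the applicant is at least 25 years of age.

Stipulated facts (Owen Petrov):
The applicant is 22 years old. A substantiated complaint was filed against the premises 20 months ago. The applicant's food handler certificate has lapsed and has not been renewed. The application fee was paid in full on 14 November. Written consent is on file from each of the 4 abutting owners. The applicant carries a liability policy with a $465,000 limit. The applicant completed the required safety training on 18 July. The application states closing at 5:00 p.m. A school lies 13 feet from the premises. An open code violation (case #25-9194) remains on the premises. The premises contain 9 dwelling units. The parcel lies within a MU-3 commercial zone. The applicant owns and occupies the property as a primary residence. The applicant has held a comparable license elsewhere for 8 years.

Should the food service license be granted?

No — denied.

(i) not (commercially zoned) — not satisfied.
(A) no complaint in 36 mo. — not met.
(B) primary residence — holds.
(ii): F AND T → false.
(iii) not (safety training) — not met.
(a) = F OR F OR F = false.
(b) all abutters consent — met.
So (1) is not satisfied (F AND T).
(i) fee paid — met.
(ii) closes by 8 p.m. — satisfied.
(a) = T OR T = true.
(A) ≤ 23 units — satisfied.
(B) no code violations — fails.
(i): T AND F → false.
(ii) ≥50 ft from school — not met.
(iii) insurance ≥ $500,000 — fails.
(b): F OR F OR F → false.
(c) prior license ≥ 6 yr — holds.
(2): T AND F AND T → false.
Overall = F OR F = false.
Exception (age ≥ 25) — not satisfied.
Result: main false OR exception false → false.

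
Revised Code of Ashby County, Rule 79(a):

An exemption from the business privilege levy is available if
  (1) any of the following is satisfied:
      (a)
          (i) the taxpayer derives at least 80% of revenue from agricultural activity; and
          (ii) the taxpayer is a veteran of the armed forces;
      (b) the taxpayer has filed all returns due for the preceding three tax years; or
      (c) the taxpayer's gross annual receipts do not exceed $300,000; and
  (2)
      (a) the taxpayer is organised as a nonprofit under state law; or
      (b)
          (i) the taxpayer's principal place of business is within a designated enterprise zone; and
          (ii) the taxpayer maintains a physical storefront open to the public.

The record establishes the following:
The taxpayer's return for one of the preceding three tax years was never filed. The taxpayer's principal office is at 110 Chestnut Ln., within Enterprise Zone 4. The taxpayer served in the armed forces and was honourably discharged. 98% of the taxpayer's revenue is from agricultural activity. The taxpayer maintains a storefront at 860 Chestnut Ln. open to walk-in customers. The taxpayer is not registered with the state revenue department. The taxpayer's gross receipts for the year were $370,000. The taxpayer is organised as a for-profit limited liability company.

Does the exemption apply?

Yes — exempt.

(i) ≥80% agricultural — met.
(ii) veteran — holds.
So (a) is satisfied (T AND T).
(b) returns current — not satisfied.
(c) receipts ≤ $300,000 — not met.
So (1) is satisfied (T OR F OR F).
(a) nonprofit — fails.
(i) in enterprise zone — met.
(ii) has storefront — holds.
(b) = T AND T = true.
(2) = F OR T = true.
So Overall is satisfied (T AND T).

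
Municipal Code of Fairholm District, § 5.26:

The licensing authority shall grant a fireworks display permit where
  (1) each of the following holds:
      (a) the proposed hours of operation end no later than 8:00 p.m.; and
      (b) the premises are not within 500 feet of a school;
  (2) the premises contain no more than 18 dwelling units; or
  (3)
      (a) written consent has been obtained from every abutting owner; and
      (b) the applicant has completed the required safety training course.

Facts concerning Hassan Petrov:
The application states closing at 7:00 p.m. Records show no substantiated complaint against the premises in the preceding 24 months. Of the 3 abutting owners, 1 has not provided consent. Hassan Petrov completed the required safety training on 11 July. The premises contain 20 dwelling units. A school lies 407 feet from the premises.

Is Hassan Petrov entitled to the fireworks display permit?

(a) closes by 8 p.m. — holds.
(b) ≥500 ft from school — not satisfied.
So (1) is not satisfied (T AND F).
(2) ≤ 18 units — not satisfied.
(a) all abutters consent — not met.
(b) safety training — satisfied.
So (3) is not satisfied (F AND T).
So Overall is not satisfied (F OR F OR F).

No — denied.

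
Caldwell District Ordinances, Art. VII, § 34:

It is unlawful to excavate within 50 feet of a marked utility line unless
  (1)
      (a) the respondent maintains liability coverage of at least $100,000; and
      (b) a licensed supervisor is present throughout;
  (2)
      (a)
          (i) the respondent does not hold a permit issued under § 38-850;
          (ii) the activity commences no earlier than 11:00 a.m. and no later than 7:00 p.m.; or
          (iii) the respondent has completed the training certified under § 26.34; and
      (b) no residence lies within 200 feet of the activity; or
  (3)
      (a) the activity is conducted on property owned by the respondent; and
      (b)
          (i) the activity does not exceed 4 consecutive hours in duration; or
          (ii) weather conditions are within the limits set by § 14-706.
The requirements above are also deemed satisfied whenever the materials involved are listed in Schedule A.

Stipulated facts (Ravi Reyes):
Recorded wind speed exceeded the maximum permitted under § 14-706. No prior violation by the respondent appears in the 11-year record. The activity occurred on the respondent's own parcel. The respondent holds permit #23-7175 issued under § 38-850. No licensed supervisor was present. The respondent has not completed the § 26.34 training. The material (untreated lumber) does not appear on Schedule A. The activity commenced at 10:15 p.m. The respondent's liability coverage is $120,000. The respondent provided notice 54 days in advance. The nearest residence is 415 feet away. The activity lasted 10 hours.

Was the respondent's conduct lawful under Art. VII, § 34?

No — unlawful.

(a) coverage ≥ $100,000 — satisfied.
(b) supervisor present — not satisfied.
(1) = T AND F = false.
(i) not (holds permit) — fails.
(ii) start within hours — not satisfied.
(iii) training certified — not met.
(a): F OR F OR F → false.
(b) no residence in 200 ft — met.
(2) = F AND T = false.
(a) own property — holds.
(i) ≤ 4 hrs duration — not met.
(ii) weather ok — fails.
(b) = F OR F = false.
(3) = T AND F = false.
Overall = F OR F OR F = false.
Exception (Schedule A material) — not satisfied.
Result: main false OR exception false → false.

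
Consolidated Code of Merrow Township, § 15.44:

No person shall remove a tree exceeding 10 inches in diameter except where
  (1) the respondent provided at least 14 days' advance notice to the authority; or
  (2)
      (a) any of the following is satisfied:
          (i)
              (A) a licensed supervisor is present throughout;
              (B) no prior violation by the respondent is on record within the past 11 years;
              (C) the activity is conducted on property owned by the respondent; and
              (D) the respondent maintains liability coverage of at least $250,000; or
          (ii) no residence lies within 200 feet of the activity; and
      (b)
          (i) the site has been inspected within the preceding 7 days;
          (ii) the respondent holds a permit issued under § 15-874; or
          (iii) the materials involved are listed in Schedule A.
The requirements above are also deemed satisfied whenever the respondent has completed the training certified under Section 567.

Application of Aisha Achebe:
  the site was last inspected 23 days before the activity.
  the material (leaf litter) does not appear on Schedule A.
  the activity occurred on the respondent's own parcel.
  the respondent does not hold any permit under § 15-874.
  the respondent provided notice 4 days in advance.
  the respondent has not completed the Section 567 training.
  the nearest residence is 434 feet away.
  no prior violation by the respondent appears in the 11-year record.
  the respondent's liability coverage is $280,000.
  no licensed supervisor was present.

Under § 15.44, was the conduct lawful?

No — unlawful.

(1) ≥14 days' notice — fails.
(A) supervisor present — not met.
(B) no prior violation — satisfied.
(C) own property — met.
(D) coverage ≥ $250,000 — holds.
(i) = F AND T AND T AND T = false.
(ii) no residence in 200 ft — met.
So (a) is satisfied (F OR T).
(i) site inspected — fails.
(ii) holds permit — not met.
(iii) Schedule A material — not met.
So (b) is not satisfied (F OR F OR F).
(2) = T AND F = false.
So Overall is not satisfied (F OR F).
Exception (training certified) — not satisfied.
Result: main false OR exception false → false.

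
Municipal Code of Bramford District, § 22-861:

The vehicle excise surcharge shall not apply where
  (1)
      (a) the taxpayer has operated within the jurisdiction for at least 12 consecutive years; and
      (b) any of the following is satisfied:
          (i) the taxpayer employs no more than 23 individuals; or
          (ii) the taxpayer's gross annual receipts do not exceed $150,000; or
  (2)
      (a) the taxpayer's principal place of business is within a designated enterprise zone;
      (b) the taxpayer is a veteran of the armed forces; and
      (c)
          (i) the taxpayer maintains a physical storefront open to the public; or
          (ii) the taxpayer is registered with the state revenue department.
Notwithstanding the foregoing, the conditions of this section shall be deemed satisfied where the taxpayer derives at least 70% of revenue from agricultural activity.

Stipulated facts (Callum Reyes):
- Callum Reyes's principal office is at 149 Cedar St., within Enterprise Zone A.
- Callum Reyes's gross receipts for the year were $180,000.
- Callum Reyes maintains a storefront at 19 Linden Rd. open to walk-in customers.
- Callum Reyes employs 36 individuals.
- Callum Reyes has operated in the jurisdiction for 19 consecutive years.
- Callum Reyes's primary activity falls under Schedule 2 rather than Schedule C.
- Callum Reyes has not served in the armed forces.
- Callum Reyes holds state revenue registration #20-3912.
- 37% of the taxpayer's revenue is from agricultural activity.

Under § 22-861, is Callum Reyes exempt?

No — not exempt.

(a) ≥ 12 yrs in jurisdiction — met.
(i) ≤ 23 employees — not met.
(ii) receipts ≤ $150,000 — not satisfied.
(b) = F OR F = false.
So (1) is not satisfied (T AND F).
(a) in enterprise zone — holds.
(b) veteran — not met.
(i) has storefront — holds.
(ii) state-registered — holds.
(c): T OR T → true.
(2): T AND F AND T → false.
Overall: F OR F → false.
Exception (≥70% agricultural) — not satisfied.
Result: main false OR exception false → false.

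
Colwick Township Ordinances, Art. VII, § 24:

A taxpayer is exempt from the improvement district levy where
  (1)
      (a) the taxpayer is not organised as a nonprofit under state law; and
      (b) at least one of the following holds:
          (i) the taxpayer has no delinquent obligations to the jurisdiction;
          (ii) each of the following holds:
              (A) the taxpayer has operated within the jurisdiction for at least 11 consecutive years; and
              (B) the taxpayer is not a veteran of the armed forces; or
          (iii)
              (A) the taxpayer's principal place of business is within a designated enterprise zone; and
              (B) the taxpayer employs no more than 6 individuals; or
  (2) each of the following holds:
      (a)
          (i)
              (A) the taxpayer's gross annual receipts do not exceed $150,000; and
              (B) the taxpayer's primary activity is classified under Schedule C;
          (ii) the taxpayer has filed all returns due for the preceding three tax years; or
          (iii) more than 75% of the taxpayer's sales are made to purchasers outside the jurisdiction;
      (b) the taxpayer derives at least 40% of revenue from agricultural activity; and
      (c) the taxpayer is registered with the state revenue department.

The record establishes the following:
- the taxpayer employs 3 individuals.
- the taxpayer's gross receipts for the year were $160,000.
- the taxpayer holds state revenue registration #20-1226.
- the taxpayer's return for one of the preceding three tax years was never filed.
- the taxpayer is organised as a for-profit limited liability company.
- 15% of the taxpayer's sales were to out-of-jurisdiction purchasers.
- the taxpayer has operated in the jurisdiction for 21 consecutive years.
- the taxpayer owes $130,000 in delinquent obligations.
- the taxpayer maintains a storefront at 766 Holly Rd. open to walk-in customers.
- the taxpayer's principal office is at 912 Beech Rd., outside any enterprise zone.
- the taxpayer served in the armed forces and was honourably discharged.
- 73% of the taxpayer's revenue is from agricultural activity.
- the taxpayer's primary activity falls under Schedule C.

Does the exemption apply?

(a) not (nonprofit) — satisfied.
(i) no delinquency — fails.
(A) ≥ 11 yrs in jurisdiction — met.
(B) not (veteran) — fails.
(ii): T AND F → false.
(A) in enterprise zone — not satisfied.
(B) ≤ 6 employees — satisfied.
So (iii) is not satisfied (F AND T).
(b) = F OR F OR F = false.
So (1) is not satisfied (T AND F).
(A) receipts ≤ $150,000 — not satisfied.
(B) Schedule C activity — met.
So (i) is not satisfied (F AND T).
(ii) returns current — fails.
(iii) >75% out-of-jur. sales — not satisfied.
(a): F OR F OR F → false.
(b) ≥40% agricultural — holds.
(c) state-registered — holds.
So (2) is not satisfied (F AND T AND T).
So Overall is not satisfied (F OR F).

No — not exempt.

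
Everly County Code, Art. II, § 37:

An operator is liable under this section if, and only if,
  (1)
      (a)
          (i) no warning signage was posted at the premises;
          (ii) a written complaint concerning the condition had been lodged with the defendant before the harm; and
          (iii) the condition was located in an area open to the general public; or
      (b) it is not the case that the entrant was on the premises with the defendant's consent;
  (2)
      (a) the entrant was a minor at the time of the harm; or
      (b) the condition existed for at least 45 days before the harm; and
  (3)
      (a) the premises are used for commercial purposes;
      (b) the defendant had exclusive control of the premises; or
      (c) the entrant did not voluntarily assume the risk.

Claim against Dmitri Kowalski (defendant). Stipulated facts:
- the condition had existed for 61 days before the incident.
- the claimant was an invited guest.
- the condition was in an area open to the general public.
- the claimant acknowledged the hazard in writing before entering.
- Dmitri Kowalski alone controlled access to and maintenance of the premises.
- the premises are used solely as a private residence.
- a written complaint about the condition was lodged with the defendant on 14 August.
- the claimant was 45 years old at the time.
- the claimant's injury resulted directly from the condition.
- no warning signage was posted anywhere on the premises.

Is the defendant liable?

Yes — liable.

(i) no signage posted — holds.
(ii) complaint lodged — satisfied.
(iii) public area — met.
So (a) is satisfied (T AND T AND T).
(b) not (consent to enter) — not met.
So (1) is satisfied (T OR F).
(a) entrant a minor — fails.
(b) condition ≥45 days old — met.
(2) = F OR T = true.
(a) commercial use — not satisfied.
(b) exclusive control — met.
(c) no assumed risk — not satisfied.
(3): F OR T OR F → true.
So Overall is satisfied (T AND T AND T).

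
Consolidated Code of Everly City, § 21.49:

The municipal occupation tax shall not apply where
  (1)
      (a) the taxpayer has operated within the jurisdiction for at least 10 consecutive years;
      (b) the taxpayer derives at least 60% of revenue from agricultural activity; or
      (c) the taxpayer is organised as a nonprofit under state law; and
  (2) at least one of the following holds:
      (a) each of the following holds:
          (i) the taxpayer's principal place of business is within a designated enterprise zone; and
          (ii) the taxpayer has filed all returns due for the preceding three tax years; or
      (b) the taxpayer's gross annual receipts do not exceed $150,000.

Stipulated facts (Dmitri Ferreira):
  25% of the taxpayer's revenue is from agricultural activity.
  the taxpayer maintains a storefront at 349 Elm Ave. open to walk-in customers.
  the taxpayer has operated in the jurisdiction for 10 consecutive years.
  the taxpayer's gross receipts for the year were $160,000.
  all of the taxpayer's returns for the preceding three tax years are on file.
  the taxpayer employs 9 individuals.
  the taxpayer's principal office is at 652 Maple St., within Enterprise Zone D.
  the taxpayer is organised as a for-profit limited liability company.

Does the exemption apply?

(a) ≥ 10 yrs in jurisdiction — met.
(b) ≥60% agricultural — fails.
(c) nonprofit — not satisfied.
(1) = T OR F OR F = true.
(i) in enterprise zone — satisfied.
(ii) returns current — holds.
(a) = T AND T = true.
(b) receipts ≤ $150,000 — not met.
(2) = T OR F = true.
So Overall is satisfied (T AND T).

Yes — exempt.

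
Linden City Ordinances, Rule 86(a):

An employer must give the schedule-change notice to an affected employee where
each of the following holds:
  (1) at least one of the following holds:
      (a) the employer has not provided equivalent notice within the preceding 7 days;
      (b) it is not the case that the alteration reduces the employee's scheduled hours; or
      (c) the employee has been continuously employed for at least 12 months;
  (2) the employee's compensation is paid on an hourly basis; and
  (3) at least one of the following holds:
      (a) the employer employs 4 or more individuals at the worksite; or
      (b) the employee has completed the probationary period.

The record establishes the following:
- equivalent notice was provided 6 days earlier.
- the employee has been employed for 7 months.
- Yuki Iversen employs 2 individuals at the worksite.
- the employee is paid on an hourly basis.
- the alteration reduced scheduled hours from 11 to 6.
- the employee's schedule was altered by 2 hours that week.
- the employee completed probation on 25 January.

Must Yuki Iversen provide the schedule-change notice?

No — not required.

(a) no recent notice — not satisfied.
(b) not (hours reduced) — not met.
(c) tenure ≥ 12 mo. — not satisfied.
(1): F OR F OR F → false.
(2) hourly-paid — met.
(a) ≥ 4 at site — not met.
(b) past probation — holds.
(3): F OR T → true.
Overall: F AND T AND T → false.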